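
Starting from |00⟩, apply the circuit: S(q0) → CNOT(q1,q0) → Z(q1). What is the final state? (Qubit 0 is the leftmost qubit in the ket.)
|00⟩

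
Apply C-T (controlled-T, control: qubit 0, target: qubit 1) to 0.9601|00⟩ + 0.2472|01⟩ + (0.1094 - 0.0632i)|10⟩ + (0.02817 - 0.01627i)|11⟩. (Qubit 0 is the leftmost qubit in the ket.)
0.9601|00⟩ + 0.2472|01⟩ + (0.1094 - 0.0632i)|10⟩ + (0.03142 + 0.008415i)|11⟩

C-T leaves the control-|0⟩ kets |00⟩, |01⟩ unchanged and applies T to qubit 1 on the control-|1⟩ pair (|10⟩, |11⟩).
T = [[1, 0], [0, (1/√2 + (1/√2)i)]].
With a = amp(|10⟩) = (0.1094 - 0.0632i) and b = amp(|11⟩) = (0.02817 - 0.01627i):
new amp(|10⟩) = (1)·a = (0.1094 - 0.0632i)
new amp(|11⟩) = (1/√2 + (1/√2)i)·b = (0.03142 + 0.008415i)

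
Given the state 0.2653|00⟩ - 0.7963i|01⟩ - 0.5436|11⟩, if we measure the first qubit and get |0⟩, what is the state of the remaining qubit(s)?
0.3161|0⟩ - 0.9487i|1⟩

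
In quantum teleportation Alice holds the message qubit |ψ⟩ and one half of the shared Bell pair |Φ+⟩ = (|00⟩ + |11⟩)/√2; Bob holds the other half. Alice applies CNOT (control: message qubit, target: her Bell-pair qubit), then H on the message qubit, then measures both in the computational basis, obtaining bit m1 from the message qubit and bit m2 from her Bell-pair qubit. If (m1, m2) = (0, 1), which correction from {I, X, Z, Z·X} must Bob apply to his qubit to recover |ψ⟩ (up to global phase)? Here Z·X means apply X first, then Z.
X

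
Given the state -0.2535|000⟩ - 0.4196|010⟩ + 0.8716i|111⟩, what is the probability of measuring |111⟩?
0.7597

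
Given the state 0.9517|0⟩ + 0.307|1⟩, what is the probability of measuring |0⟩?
0.9057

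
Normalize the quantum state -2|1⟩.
-|1⟩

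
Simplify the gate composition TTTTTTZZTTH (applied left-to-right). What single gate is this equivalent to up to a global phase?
H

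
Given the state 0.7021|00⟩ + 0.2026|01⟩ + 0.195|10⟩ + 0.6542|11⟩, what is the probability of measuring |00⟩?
0.4929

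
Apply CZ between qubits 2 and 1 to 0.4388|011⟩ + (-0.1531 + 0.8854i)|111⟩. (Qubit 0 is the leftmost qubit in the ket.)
-0.4388|011⟩ + (0.1531 - 0.8854i)|111⟩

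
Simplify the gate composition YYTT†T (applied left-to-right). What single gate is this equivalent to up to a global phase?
T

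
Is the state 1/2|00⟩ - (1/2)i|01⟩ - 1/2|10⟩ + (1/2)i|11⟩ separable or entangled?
Separable

Writing the state as a|00⟩ + b|01⟩ + c|10⟩ + d|11⟩, it is a product state iff ad − bc = 0.
Here (a, b, c, d) = (1/2, -(1/2)i, -1/2, (1/2)i): ad − bc = (1/2)((1/2)i) − (-(1/2)i)(-1/2) = 0, so the state is separable.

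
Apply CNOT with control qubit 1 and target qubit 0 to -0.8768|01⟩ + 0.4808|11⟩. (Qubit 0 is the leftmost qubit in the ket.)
0.4808|01⟩ - 0.8768|11⟩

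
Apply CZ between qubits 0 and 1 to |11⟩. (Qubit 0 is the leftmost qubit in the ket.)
-|11⟩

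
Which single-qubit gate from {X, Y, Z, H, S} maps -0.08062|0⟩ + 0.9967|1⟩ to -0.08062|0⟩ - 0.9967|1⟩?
Z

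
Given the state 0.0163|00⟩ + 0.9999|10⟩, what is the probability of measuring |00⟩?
0.0002657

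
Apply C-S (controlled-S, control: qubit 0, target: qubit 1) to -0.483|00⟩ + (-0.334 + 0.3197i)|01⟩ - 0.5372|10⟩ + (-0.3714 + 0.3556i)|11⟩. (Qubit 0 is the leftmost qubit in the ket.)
-0.483|00⟩ + (-0.334 + 0.3197i)|01⟩ - 0.5372|10⟩ + (-0.3556 - 0.3714i)|11⟩

C-S leaves the control-|0⟩ kets |00⟩, |01⟩ unchanged and applies S to qubit 1 on the control-|1⟩ pair (|10⟩, |11⟩).
S = [[1, 0], [0, i]].
With a = amp(|10⟩) = -0.5372 and b = amp(|11⟩) = (-0.3714 + 0.3556i):
new amp(|10⟩) = (1)·a = -0.5372
new amp(|11⟩) = (i)·b = (-0.3556 - 0.3714i)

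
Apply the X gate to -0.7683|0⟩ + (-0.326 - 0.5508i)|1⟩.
(-0.326 - 0.5508i)|0⟩ - 0.7683|1⟩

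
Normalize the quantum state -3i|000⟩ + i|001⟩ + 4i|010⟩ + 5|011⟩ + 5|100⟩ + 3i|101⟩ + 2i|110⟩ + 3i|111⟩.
-0.303i|000⟩ + 0.101i|001⟩ + 0.4041i|010⟩ + 0.5051|011⟩ + 0.5051|100⟩ + 0.303i|101⟩ + 0.202i|110⟩ + 0.303i|111⟩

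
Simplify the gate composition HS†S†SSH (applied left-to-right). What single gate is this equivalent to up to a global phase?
I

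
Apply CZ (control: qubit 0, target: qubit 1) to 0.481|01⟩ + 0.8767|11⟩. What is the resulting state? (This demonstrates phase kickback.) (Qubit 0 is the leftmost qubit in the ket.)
0.481|01⟩ - 0.8767|11⟩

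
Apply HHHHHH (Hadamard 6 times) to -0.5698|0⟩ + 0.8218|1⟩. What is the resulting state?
-0.5698|0⟩ + 0.8218|1⟩

H² = I, so an even number of Hadamards cancels: H^6 = I and the state is unchanged.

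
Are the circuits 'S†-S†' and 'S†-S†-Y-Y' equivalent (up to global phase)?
Yes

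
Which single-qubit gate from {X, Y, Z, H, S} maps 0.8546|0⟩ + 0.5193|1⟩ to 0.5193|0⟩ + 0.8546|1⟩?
X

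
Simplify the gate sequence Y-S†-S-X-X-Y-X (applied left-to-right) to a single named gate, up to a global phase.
X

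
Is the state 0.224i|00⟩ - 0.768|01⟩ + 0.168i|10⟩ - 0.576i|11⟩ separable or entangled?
Entangled

Writing the state as a|00⟩ + b|01⟩ + c|10⟩ + d|11⟩, it is a product state iff ad − bc = 0.
Here (a, b, c, d) = (0.224i, -0.768, 0.168i, -0.576i): ad − bc = (0.224i)(-0.576i) − (-0.768)(0.168i) = (0.129 + 0.129i) ≠ 0, so the state is entangled.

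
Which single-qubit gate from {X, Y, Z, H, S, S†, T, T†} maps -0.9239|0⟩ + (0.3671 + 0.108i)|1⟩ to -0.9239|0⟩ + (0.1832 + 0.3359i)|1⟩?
T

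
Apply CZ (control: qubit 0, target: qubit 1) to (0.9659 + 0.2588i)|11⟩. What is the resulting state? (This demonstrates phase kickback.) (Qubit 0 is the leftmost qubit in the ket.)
(-0.9659 - 0.2588i)|11⟩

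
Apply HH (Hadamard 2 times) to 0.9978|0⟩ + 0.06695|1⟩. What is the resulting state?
0.9978|0⟩ + 0.06695|1⟩

H² = I, so an even number of Hadamards cancels: H^2 = I and the state is unchanged.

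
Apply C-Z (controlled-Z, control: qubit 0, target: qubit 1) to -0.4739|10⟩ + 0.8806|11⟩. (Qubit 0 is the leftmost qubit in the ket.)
-0.4739|10⟩ - 0.8806|11⟩

C-Z leaves the control-|0⟩ kets |00⟩, |01⟩ unchanged and applies Z to qubit 1 on the control-|1⟩ pair (|10⟩, |11⟩).
Z = [[1, 0], [0, -1]].
With a = amp(|10⟩) = -0.4739 and b = amp(|11⟩) = 0.8806:
new amp(|10⟩) = (1)·a = -0.4739
new amp(|11⟩) = (-1)·b = -0.8806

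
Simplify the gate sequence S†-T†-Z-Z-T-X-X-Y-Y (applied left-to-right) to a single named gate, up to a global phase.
S†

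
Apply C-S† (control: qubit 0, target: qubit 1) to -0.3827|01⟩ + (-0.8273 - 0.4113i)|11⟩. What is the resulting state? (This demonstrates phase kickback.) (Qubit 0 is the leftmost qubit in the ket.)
-0.3827|01⟩ + (-0.4113 + 0.8273i)|11⟩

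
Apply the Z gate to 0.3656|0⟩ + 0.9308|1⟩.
0.3656|0⟩ - 0.9308|1⟩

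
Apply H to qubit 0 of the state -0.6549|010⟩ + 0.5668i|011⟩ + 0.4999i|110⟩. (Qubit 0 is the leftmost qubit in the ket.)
(-0.4631 + 0.3535i)|010⟩ + 0.4008i|011⟩ + (-0.4631 - 0.3535i)|110⟩ + 0.4008i|111⟩

H on qubit 0 mixes each pair of kets that differ only in qubit 0: amplitudes (a, b) of (|…0…⟩, |…1…⟩) become ((a + b)/√2, (a − b)/√2). Kets absent from the input have amplitude 0.
(|010⟩, |110⟩): (a, b) = (-0.6549, 0.4999i) → ((-0.4631 + 0.3535i), (-0.4631 - 0.3535i))
(|011⟩, |111⟩): (a, b) = (0.5668i, 0) → (0.4008i, 0.4008i)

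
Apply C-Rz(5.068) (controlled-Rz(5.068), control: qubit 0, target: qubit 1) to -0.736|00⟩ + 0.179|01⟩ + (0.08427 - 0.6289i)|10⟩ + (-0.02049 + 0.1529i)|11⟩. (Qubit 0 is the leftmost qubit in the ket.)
-0.736|00⟩ + 0.179|01⟩ + (-0.4282 + 0.4682i)|10⟩ + (-0.07047 - 0.1372i)|11⟩

C-Rz(5.068) leaves the control-|0⟩ kets |00⟩, |01⟩ unchanged and applies Rz(5.068) to qubit 1 on the control-|1⟩ pair (|10⟩, |11⟩).
Rz(5.068) = [[e^(−iθ/2), 0], [0, e^(iθ/2)]] with e^(±iθ/2) = cos(θ/2) ± i·sin(θ/2); θ = 5.068, cos(θ/2) ≈ -0.821025, sin(θ/2) ≈ 0.570893.
With a = amp(|10⟩) = (0.08427 - 0.6289i) and b = amp(|11⟩) = (-0.02049 + 0.1529i):
new amp(|10⟩) = (-0.821025 - 0.570893i)·a = (-0.4282 + 0.4682i)
new amp(|11⟩) = (-0.821025 + 0.570893i)·b = (-0.07047 - 0.1372i)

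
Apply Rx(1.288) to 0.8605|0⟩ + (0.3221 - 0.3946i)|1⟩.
(0.4512 - 0.1934i)|0⟩ + (0.2576 - 0.8322i)|1⟩

Rx(1.288) = [[cos(θ/2), −i·sin(θ/2)], [−i·sin(θ/2), cos(θ/2)]]; θ = 1.288, cos(θ/2) ≈ 0.799701, sin(θ/2) ≈ 0.600399.
With a = amp(|0⟩) = 0.8605 and b = amp(|1⟩) = (0.3221 - 0.3946i):
new amp(|0⟩) = (0.799701)·a + (-0.600399i)·b = (0.4512 - 0.1934i)
new amp(|1⟩) = (-0.600399i)·a + (0.799701)·b = (0.2576 - 0.8322i)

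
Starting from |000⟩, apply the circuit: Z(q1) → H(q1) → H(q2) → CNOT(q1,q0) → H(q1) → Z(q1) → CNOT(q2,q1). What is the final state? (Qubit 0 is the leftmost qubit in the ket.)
1/√8|000⟩ - 1/√8|001⟩ - 1/√8|010⟩ + 1/√8|011⟩ + 1/√8|100⟩ + 1/√8|101⟩ + 1/√8|110⟩ + 1/√8|111⟩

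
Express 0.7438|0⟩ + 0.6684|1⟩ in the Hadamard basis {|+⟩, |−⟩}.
0.9986|+⟩ + 0.05332|−⟩

With |ψ⟩ = α|0⟩ + β|1⟩, the Hadamard-basis coefficients are ⟨+|ψ⟩ = (α + β)/√2 and ⟨−|ψ⟩ = (α − β)/√2.
Here α = 0.7438, β = 0.6684: (α + β)/√2 = 0.9986, (α − β)/√2 = 0.05332.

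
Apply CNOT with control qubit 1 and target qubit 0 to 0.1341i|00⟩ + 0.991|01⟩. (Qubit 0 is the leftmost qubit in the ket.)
0.1341i|00⟩ + 0.991|11⟩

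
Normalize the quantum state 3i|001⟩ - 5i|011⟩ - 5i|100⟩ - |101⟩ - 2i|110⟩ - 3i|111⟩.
0.3511i|001⟩ - 0.5852i|011⟩ - 0.5852i|100⟩ - 0.117|101⟩ - 0.2341i|110⟩ - 0.3511i|111⟩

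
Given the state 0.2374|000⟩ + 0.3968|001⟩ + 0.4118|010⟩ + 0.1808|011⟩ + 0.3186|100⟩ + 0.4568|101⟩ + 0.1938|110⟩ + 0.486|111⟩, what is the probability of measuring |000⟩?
0.05636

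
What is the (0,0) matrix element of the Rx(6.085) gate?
-0.9951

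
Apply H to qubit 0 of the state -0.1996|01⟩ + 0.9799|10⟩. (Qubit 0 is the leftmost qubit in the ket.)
0.6929|00⟩ - 0.1411|01⟩ - 0.6929|10⟩ - 0.1411|11⟩

H on qubit 0 mixes each pair of kets that differ only in qubit 0: amplitudes (a, b) of (|…0…⟩, |…1…⟩) become ((a + b)/√2, (a − b)/√2). Kets absent from the input have amplitude 0.
(|00⟩, |10⟩): (a, b) = (0, 0.9799) → (0.6929, -0.6929)
(|01⟩, |11⟩): (a, b) = (-0.1996, 0) → (-0.1411, -0.1411)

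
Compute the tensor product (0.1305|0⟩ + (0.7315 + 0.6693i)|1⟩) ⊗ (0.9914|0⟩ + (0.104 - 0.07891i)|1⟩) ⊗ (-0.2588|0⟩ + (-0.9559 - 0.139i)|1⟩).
-0.03348|000⟩ + (-0.1237 - 0.01798i)|001⟩ + (-0.003512 + 0.002665i)|010⟩ + (-0.0144 + 0.007957i)|011⟩ + (-0.1877 - 0.1717i)|100⟩ + (-0.601 - 0.7351i)|101⟩ + (-0.03336 - 0.003076i)|110⟩ + (-0.1216 - 0.02928i)|111⟩

amp(|b₁b₂…⟩) = product of the factor amplitudes for bits b₁, b₂, …; only kets whose every factor amplitude is nonzero survive.
|000⟩: (0.1305)(0.9914)(-0.2588) = -0.03348
|001⟩: (0.1305)(0.9914)(-0.9559 - 0.139i) = (-0.1237 - 0.01798i)
|010⟩: (0.1305)(0.104 - 0.07891i)(-0.2588) = (-0.003512 + 0.002665i)
|011⟩: (0.1305)(0.104 - 0.07891i)(-0.9559 - 0.139i) = (-0.0144 + 0.007957i)
|100⟩: (0.7315 + 0.6693i)(0.9914)(-0.2588) = (-0.1877 - 0.1717i)
|101⟩: (0.7315 + 0.6693i)(0.9914)(-0.9559 - 0.139i) = (-0.601 - 0.7351i)
|110⟩: (0.7315 + 0.6693i)(0.104 - 0.07891i)(-0.2588) = (-0.03336 - 0.003076i)
|111⟩: (0.7315 + 0.6693i)(0.104 - 0.07891i)(-0.9559 - 0.139i) = (-0.1216 - 0.02928i)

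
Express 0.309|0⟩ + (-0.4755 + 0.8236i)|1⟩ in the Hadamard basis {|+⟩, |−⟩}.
(-0.1177 + 0.5824i)|+⟩ + (0.5547 - 0.5824i)|−⟩

With |ψ⟩ = α|0⟩ + β|1⟩, the Hadamard-basis coefficients are ⟨+|ψ⟩ = (α + β)/√2 and ⟨−|ψ⟩ = (α − β)/√2.
Here α = 0.309, β = (-0.4755 + 0.8236i): (α + β)/√2 = (-0.1177 + 0.5824i), (α − β)/√2 = (0.5547 - 0.5824i).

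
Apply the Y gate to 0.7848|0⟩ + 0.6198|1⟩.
-0.6198i|0⟩ + 0.7848i|1⟩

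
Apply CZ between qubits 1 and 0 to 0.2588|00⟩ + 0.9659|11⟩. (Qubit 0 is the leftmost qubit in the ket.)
0.2588|00⟩ - 0.9659|11⟩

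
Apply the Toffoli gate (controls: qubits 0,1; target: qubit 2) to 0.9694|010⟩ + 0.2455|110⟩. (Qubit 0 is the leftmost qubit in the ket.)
0.9694|010⟩ + 0.2455|111⟩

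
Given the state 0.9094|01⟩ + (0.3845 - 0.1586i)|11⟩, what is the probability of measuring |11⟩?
0.173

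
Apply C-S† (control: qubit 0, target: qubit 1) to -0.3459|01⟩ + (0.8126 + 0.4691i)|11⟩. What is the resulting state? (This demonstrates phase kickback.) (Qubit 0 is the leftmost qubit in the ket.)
-0.3459|01⟩ + (0.4691 - 0.8126i)|11⟩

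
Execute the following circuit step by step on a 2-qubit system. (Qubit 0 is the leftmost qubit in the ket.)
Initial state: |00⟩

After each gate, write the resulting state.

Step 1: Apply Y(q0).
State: i|10⟩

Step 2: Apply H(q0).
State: (1/√2)i|00⟩ - (1/√2)i|10⟩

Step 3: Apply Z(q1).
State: (1/√2)i|00⟩ - (1/√2)i|10⟩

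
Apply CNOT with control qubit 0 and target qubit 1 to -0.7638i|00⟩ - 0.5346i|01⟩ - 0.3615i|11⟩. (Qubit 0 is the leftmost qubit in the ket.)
-0.7638i|00⟩ - 0.5346i|01⟩ - 0.3615i|10⟩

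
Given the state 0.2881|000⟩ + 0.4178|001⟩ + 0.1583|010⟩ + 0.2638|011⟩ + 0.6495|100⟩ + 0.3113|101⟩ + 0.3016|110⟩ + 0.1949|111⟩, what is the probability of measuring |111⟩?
0.03799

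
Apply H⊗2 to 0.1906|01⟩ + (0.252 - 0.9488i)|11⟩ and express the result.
(0.2213 - 0.4744i)|00⟩ + (-0.2213 + 0.4744i)|01⟩ + (-0.0307 + 0.4744i)|10⟩ + (0.0307 - 0.4744i)|11⟩

H⊗2 gives amp(|y⟩) = (1/2) Σ_x (−1)^(x·y) amp(|x⟩), where x·y is the number of positions in which both x and y have a 1.
|00⟩: (0.1906 + (0.252 - 0.9488i))/2 = (0.2213 - 0.4744i)
|01⟩: (-0.1906 - (0.252 - 0.9488i))/2 = (-0.2213 + 0.4744i)
|10⟩: (0.1906 - (0.252 - 0.9488i))/2 = (-0.0307 + 0.4744i)
|11⟩: (-0.1906 + (0.252 - 0.9488i))/2 = (0.0307 - 0.4744i)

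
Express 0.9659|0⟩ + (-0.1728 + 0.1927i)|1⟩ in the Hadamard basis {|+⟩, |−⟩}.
(0.5608 + 0.1363i)|+⟩ + (0.8052 - 0.1363i)|−⟩

With |ψ⟩ = α|0⟩ + β|1⟩, the Hadamard-basis coefficients are ⟨+|ψ⟩ = (α + β)/√2 and ⟨−|ψ⟩ = (α − β)/√2.
Here α = 0.9659, β = (-0.1728 + 0.1927i): (α + β)/√2 = (0.5608 + 0.1363i), (α − β)/√2 = (0.8052 - 0.1363i).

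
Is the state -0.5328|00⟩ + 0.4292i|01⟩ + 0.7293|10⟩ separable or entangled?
Entangled

Writing the state as a|00⟩ + b|01⟩ + c|10⟩ + d|11⟩, it is a product state iff ad − bc = 0.
Here (a, b, c, d) = (-0.5328, 0.4292i, 0.7293, 0): ad − bc = (-0.5328)(0) − (0.4292i)(0.7293) = -0.313i ≠ 0, so the state is entangled.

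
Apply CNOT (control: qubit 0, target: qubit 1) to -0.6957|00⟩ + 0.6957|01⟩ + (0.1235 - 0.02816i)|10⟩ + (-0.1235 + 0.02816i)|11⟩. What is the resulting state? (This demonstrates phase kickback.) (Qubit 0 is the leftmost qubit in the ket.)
-0.6957|00⟩ + 0.6957|01⟩ + (-0.1235 + 0.02816i)|10⟩ + (0.1235 - 0.02816i)|11⟩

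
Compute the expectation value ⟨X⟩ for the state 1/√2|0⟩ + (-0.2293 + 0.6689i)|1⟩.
-0.3243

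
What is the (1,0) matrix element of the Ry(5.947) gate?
0.1673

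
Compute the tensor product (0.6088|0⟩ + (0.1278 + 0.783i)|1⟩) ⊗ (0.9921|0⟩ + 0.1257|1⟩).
0.604|00⟩ + 0.07653|01⟩ + (0.1268 + 0.7768i)|10⟩ + (0.01606 + 0.09842i)|11⟩

amp(|b₁b₂…⟩) = product of the factor amplitudes for bits b₁, b₂, …; only kets whose every factor amplitude is nonzero survive.
|00⟩: (0.6088)(0.9921) = 0.604
|01⟩: (0.6088)(0.1257) = 0.07653
|10⟩: (0.1278 + 0.783i)(0.9921) = (0.1268 + 0.7768i)
|11⟩: (0.1278 + 0.783i)(0.1257) = (0.01606 + 0.09842i)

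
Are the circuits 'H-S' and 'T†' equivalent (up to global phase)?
No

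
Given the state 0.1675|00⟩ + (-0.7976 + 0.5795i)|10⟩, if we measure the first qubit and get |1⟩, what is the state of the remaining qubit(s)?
(-0.809 + 0.5878i)|0⟩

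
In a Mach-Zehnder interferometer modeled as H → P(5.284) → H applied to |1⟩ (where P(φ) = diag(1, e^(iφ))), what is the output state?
(0.2295 + 0.4205i)|0⟩ + (0.7705 - 0.4205i)|1⟩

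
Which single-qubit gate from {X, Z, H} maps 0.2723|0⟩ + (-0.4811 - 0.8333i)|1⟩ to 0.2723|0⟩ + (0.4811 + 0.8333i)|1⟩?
Z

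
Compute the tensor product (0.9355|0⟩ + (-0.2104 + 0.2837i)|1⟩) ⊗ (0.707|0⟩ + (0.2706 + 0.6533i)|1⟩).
0.6614|00⟩ + (0.2531 + 0.6112i)|01⟩ + (-0.1488 + 0.2006i)|10⟩ + (-0.2423 - 0.06069i)|11⟩

amp(|b₁b₂…⟩) = product of the factor amplitudes for bits b₁, b₂, …; only kets whose every factor amplitude is nonzero survive.
|00⟩: (0.9355)(0.707) = 0.6614
|01⟩: (0.9355)(0.2706 + 0.6533i) = (0.2531 + 0.6112i)
|10⟩: (-0.2104 + 0.2837i)(0.707) = (-0.1488 + 0.2006i)
|11⟩: (-0.2104 + 0.2837i)(0.2706 + 0.6533i) = (-0.2423 - 0.06069i)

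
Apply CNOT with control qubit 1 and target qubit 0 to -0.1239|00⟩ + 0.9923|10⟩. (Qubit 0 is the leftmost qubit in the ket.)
-0.1239|00⟩ + 0.9923|10⟩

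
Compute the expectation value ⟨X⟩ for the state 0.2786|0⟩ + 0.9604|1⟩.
0.5351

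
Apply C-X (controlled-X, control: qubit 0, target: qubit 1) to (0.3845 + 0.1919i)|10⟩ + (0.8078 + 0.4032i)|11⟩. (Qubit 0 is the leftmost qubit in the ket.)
(0.8078 + 0.4032i)|10⟩ + (0.3845 + 0.1919i)|11⟩

C-X leaves the control-|0⟩ kets |00⟩, |01⟩ unchanged and applies X to qubit 1 on the control-|1⟩ pair (|10⟩, |11⟩).
X = [[0, 1], [1, 0]].
With a = amp(|10⟩) = (0.3845 + 0.1919i) and b = amp(|11⟩) = (0.8078 + 0.4032i):
new amp(|10⟩) = (1)·b = (0.8078 + 0.4032i)
new amp(|11⟩) = (1)·a = (0.3845 + 0.1919i)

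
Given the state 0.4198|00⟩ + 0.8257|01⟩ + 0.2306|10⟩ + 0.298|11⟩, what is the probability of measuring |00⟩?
0.1762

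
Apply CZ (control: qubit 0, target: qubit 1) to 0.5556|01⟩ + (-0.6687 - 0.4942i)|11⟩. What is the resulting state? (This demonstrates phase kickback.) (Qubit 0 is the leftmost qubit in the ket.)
0.5556|01⟩ + (0.6687 + 0.4942i)|11⟩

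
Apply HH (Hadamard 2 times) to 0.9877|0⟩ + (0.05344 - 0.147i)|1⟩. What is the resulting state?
0.9877|0⟩ + (0.05344 - 0.147i)|1⟩

H² = I, so an even number of Hadamards cancels: H^2 = I and the state is unchanged.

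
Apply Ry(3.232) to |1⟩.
-0.999|0⟩ - 0.04519|1⟩

Ry(3.232) = [[cos(θ/2), −sin(θ/2)], [sin(θ/2), cos(θ/2)]]; θ = 3.232, cos(θ/2) ≈ -0.0451883, sin(θ/2) ≈ 0.998978.
With a = amp(|0⟩) = 0 and b = amp(|1⟩) = 1:
new amp(|0⟩) = (-0.0451883)·a + (-0.998978)·b = -0.999
new amp(|1⟩) = (0.998978)·a + (-0.0451883)·b = -0.04519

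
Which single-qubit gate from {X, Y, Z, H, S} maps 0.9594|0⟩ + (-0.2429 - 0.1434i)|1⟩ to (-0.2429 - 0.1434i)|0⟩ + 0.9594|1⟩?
X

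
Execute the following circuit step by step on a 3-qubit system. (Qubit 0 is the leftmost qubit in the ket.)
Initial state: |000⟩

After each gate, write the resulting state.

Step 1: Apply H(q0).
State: 1/√2|000⟩ + 1/√2|100⟩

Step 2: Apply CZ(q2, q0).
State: 1/√2|000⟩ + 1/√2|100⟩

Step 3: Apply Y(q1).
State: (1/√2)i|010⟩ + (1/√2)i|110⟩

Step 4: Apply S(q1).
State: -1/√2|010⟩ - 1/√2|110⟩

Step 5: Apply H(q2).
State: -1/2|010⟩ - 1/2|011⟩ - 1/2|110⟩ - 1/2|111⟩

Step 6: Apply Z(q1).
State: 1/2|010⟩ + 1/2|011⟩ + 1/2|110⟩ + 1/2|111⟩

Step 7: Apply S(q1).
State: (1/2)i|010⟩ + (1/2)i|011⟩ + (1/2)i|110⟩ + (1/2)i|111⟩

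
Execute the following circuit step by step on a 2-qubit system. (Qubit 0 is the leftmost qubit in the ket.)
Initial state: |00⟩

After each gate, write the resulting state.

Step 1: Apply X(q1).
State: |01⟩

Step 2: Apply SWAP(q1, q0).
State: |10⟩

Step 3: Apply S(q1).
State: |10⟩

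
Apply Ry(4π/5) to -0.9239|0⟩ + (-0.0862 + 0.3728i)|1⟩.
(-0.2035 - 0.3546i)|0⟩ + (-0.9053 + 0.1152i)|1⟩

Ry(4π/5) = [[cos(θ/2), −sin(θ/2)], [sin(θ/2), cos(θ/2)]]; θ = 4π/5, cos(θ/2) ≈ 0.309017, sin(θ/2) ≈ 0.951057.
With a = amp(|0⟩) = -0.9239 and b = amp(|1⟩) = (-0.0862 + 0.3728i):
new amp(|0⟩) = (0.309017)·a + (-0.951057)·b = (-0.2035 - 0.3546i)
new amp(|1⟩) = (0.951057)·a + (0.309017)·b = (-0.9053 + 0.1152i)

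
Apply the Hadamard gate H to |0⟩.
1/√2|0⟩ + 1/√2|1⟩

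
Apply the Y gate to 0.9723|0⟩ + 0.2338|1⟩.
-0.2338i|0⟩ + 0.9723i|1⟩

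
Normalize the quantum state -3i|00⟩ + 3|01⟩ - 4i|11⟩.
-0.5145i|00⟩ + 0.5145|01⟩ - 0.686i|11⟩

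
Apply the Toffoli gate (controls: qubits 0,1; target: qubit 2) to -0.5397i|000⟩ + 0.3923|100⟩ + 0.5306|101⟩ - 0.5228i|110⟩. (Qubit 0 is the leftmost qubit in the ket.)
-0.5397i|000⟩ + 0.3923|100⟩ + 0.5306|101⟩ - 0.5228i|111⟩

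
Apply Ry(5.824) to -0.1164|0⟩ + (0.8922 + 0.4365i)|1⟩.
(-0.0897 - 0.09934i)|0⟩ + (-0.8953 - 0.425i)|1⟩

Ry(5.824) = [[cos(θ/2), −sin(θ/2)], [sin(θ/2), cos(θ/2)]]; θ = 5.824, cos(θ/2) ≈ -0.973759, sin(θ/2) ≈ 0.227581.
With a = amp(|0⟩) = -0.1164 and b = amp(|1⟩) = (0.8922 + 0.4365i):
new amp(|0⟩) = (-0.973759)·a + (-0.227581)·b = (-0.0897 - 0.09934i)
new amp(|1⟩) = (0.227581)·a + (-0.973759)·b = (-0.8953 - 0.425i)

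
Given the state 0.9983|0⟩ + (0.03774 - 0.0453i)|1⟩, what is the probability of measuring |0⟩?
0.9966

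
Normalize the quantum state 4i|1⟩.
i|1⟩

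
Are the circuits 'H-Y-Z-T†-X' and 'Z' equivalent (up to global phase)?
No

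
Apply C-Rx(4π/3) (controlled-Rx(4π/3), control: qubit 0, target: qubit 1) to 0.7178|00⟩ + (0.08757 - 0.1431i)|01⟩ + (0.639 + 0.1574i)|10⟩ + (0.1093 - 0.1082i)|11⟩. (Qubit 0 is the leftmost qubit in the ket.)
0.7178|00⟩ + (0.08757 - 0.1431i)|01⟩ + (-0.4132 - 0.1734i)|10⟩ + (0.08166 - 0.4993i)|11⟩

C-Rx(4π/3) leaves the control-|0⟩ kets |00⟩, |01⟩ unchanged and applies Rx(4π/3) to qubit 1 on the control-|1⟩ pair (|10⟩, |11⟩).
Rx(4π/3) = [[cos(θ/2), −i·sin(θ/2)], [−i·sin(θ/2), cos(θ/2)]]; θ = 4π/3, cos(θ/2) ≈ -0.5, sin(θ/2) ≈ 0.866025.
With a = amp(|10⟩) = (0.639 + 0.1574i) and b = amp(|11⟩) = (0.1093 - 0.1082i):
new amp(|10⟩) = (-0.5)·a + (-0.866025i)·b = (-0.4132 - 0.1734i)
new amp(|11⟩) = (-0.866025i)·a + (-0.5)·b = (0.08166 - 0.4993i)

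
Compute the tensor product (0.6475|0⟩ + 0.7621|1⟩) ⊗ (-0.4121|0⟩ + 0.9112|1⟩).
-0.2668|00⟩ + 0.59|01⟩ - 0.3141|10⟩ + 0.6944|11⟩

amp(|b₁b₂…⟩) = product of the factor amplitudes for bits b₁, b₂, …; only kets whose every factor amplitude is nonzero survive.
|00⟩: (0.6475)(-0.4121) = -0.2668
|01⟩: (0.6475)(0.9112) = 0.59
|10⟩: (0.7621)(-0.4121) = -0.3141
|11⟩: (0.7621)(0.9112) = 0.6944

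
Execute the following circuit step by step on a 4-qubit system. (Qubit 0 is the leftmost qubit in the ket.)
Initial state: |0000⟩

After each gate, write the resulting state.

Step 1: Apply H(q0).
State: 1/√2|0000⟩ + 1/√2|1000⟩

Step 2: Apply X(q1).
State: 1/√2|0100⟩ + 1/√2|1100⟩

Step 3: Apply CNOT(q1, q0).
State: 1/√2|0100⟩ + 1/√2|1100⟩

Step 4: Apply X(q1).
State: 1/√2|0000⟩ + 1/√2|1000⟩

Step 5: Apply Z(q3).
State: 1/√2|0000⟩ + 1/√2|1000⟩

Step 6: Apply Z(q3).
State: 1/√2|0000⟩ + 1/√2|1000⟩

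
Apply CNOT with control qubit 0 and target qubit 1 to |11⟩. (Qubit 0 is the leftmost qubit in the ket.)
|10⟩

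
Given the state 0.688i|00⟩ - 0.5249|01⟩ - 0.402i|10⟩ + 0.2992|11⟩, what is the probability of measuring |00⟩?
0.4733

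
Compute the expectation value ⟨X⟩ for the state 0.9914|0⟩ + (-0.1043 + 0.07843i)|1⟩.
-0.2068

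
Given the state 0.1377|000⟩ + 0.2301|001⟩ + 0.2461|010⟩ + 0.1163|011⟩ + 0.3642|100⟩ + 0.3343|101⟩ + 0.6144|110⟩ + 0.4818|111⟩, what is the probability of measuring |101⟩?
0.1118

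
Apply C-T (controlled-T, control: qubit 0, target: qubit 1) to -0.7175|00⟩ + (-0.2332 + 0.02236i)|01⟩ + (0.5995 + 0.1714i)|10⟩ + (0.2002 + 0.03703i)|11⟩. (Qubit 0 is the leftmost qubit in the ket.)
-0.7175|00⟩ + (-0.2332 + 0.02236i)|01⟩ + (0.5995 + 0.1714i)|10⟩ + (0.1154 + 0.1677i)|11⟩

C-T leaves the control-|0⟩ kets |00⟩, |01⟩ unchanged and applies T to qubit 1 on the control-|1⟩ pair (|10⟩, |11⟩).
T = [[1, 0], [0, (1/√2 + (1/√2)i)]].
With a = amp(|10⟩) = (0.5995 + 0.1714i) and b = amp(|11⟩) = (0.2002 + 0.03703i):
new amp(|10⟩) = (1)·a = (0.5995 + 0.1714i)
new amp(|11⟩) = (1/√2 + (1/√2)i)·b = (0.1154 + 0.1677i)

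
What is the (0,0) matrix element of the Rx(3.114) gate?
0.0138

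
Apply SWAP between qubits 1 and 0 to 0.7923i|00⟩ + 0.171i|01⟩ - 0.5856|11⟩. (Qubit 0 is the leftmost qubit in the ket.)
0.7923i|00⟩ + 0.171i|10⟩ - 0.5856|11⟩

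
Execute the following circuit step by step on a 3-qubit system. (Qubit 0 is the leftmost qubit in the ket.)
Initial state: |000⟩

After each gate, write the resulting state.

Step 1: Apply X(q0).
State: |100⟩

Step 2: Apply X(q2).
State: |101⟩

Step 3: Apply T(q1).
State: |101⟩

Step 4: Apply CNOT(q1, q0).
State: |101⟩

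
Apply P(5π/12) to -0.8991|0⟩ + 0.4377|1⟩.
-0.8991|0⟩ + (0.1133 + 0.4228i)|1⟩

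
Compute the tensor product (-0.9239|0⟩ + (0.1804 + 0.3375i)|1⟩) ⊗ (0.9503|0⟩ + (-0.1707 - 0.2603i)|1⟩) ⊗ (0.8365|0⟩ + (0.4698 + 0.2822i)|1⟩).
-0.7344|000⟩ + (-0.4125 - 0.2478i)|001⟩ + (0.1319 + 0.2012i)|010⟩ + (0.006225 + 0.1575i)|011⟩ + (0.1434 + 0.2683i)|100⟩ + (-0.009969 + 0.1991i)|101⟩ + (0.04773 - 0.08747i)|110⟩ + (0.05631 - 0.03303i)|111⟩

amp(|b₁b₂…⟩) = product of the factor amplitudes for bits b₁, b₂, …; only kets whose every factor amplitude is nonzero survive.
|000⟩: (-0.9239)(0.9503)(0.8365) = -0.7344
|001⟩: (-0.9239)(0.9503)(0.4698 + 0.2822i) = (-0.4125 - 0.2478i)
|010⟩: (-0.9239)(-0.1707 - 0.2603i)(0.8365) = (0.1319 + 0.2012i)
|011⟩: (-0.9239)(-0.1707 - 0.2603i)(0.4698 + 0.2822i) = (0.006225 + 0.1575i)
|100⟩: (0.1804 + 0.3375i)(0.9503)(0.8365) = (0.1434 + 0.2683i)
|101⟩: (0.1804 + 0.3375i)(0.9503)(0.4698 + 0.2822i) = (-0.009969 + 0.1991i)
|110⟩: (0.1804 + 0.3375i)(-0.1707 - 0.2603i)(0.8365) = (0.04773 - 0.08747i)
|111⟩: (0.1804 + 0.3375i)(-0.1707 - 0.2603i)(0.4698 + 0.2822i) = (0.05631 - 0.03303i)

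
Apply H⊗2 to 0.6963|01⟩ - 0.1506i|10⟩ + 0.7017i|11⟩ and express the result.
(0.3482 + 0.2756i)|00⟩ + (-0.3482 - 0.4262i)|01⟩ + (0.3482 - 0.2756i)|10⟩ + (-0.3482 + 0.4262i)|11⟩

H⊗2 gives amp(|y⟩) = (1/2) Σ_x (−1)^(x·y) amp(|x⟩), where x·y is the number of positions in which both x and y have a 1.
|00⟩: (0.6963 - 0.1506i + 0.7017i)/2 = (0.3482 + 0.2756i)
|01⟩: (-0.6963 - 0.1506i - 0.7017i)/2 = (-0.3482 - 0.4262i)
|10⟩: (0.6963 + 0.1506i - 0.7017i)/2 = (0.3482 - 0.2756i)
|11⟩: (-0.6963 + 0.1506i + 0.7017i)/2 = (-0.3482 + 0.4262i)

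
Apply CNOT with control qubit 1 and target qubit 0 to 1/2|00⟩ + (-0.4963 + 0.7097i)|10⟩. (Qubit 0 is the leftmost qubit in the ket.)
1/2|00⟩ + (-0.4963 + 0.7097i)|10⟩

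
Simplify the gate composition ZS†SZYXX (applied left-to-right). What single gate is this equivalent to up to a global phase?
Y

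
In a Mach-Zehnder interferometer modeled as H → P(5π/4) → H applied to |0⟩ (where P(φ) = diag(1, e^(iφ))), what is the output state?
(0.1464 - (1/√8)i)|0⟩ + (0.8536 + (1/√8)i)|1⟩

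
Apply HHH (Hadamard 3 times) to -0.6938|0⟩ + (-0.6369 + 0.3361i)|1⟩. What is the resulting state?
(-0.9409 + 0.2377i)|0⟩ + (-0.04023 - 0.2377i)|1⟩

H² = I, so H^3 = H: a single Hadamard. With (a, b) = (-0.6938, (-0.6369 + 0.3361i)), H gives ((a + b)/√2, (a − b)/√2) = ((-0.9409 + 0.2377i), (-0.04023 - 0.2377i)).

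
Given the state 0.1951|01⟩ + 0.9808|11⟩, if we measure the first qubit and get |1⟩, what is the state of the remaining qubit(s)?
|1⟩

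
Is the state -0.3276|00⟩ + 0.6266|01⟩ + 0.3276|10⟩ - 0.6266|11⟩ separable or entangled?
Separable

Writing the state as a|00⟩ + b|01⟩ + c|10⟩ + d|11⟩, it is a product state iff ad − bc = 0.
Here (a, b, c, d) = (-0.3276, 0.6266, 0.3276, -0.6266): ad − bc = (-0.3276)(-0.6266) − (0.6266)(0.3276) = 0, so the state is separable.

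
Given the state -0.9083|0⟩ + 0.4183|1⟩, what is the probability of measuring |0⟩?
0.825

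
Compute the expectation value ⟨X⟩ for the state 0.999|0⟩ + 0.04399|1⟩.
0.08789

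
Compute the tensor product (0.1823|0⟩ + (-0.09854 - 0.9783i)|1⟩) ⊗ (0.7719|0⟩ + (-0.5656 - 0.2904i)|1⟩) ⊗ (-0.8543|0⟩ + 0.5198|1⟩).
-0.1202|000⟩ + 0.07314|001⟩ + (0.08809 + 0.04523i)|010⟩ + (-0.0536 - 0.02752i)|011⟩ + (0.06498 + 0.6451i)|100⟩ + (-0.03954 - 0.3925i)|101⟩ + (0.1951 - 0.4972i)|110⟩ + (-0.1187 + 0.3025i)|111⟩

amp(|b₁b₂…⟩) = product of the factor amplitudes for bits b₁, b₂, …; only kets whose every factor amplitude is nonzero survive.
|000⟩: (0.1823)(0.7719)(-0.8543) = -0.1202
|001⟩: (0.1823)(0.7719)(0.5198) = 0.07314
|010⟩: (0.1823)(-0.5656 - 0.2904i)(-0.8543) = (0.08809 + 0.04523i)
|011⟩: (0.1823)(-0.5656 - 0.2904i)(0.5198) = (-0.0536 - 0.02752i)
|100⟩: (-0.09854 - 0.9783i)(0.7719)(-0.8543) = (0.06498 + 0.6451i)
|101⟩: (-0.09854 - 0.9783i)(0.7719)(0.5198) = (-0.03954 - 0.3925i)
|110⟩: (-0.09854 - 0.9783i)(-0.5656 - 0.2904i)(-0.8543) = (0.1951 - 0.4972i)
|111⟩: (-0.09854 - 0.9783i)(-0.5656 - 0.2904i)(0.5198) = (-0.1187 + 0.3025i)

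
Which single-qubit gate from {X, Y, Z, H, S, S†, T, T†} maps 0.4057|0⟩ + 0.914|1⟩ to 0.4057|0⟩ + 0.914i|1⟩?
S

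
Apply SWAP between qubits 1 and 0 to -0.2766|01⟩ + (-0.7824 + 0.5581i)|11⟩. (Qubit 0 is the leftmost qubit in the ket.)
-0.2766|10⟩ + (-0.7824 + 0.5581i)|11⟩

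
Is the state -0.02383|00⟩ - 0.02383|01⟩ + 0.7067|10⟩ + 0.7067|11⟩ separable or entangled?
Separable

Writing the state as a|00⟩ + b|01⟩ + c|10⟩ + d|11⟩, it is a product state iff ad − bc = 0.
Here (a, b, c, d) = (-0.02383, -0.02383, 0.7067, 0.7067): ad − bc = (-0.02383)(0.7067) − (-0.02383)(0.7067) = 0, so the state is separable.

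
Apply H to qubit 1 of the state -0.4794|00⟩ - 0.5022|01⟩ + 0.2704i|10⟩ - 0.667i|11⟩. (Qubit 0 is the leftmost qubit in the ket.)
-0.6941|00⟩ + 0.01612|01⟩ - 0.2804i|10⟩ + 0.6628i|11⟩

H on qubit 1 mixes each pair of kets that differ only in qubit 1: amplitudes (a, b) of (|…0…⟩, |…1…⟩) become ((a + b)/√2, (a − b)/√2). Kets absent from the input have amplitude 0.
(|00⟩, |01⟩): (a, b) = (-0.4794, -0.5022) → (-0.6941, 0.01612)
(|10⟩, |11⟩): (a, b) = (0.2704i, -0.667i) → (-0.2804i, 0.6628i)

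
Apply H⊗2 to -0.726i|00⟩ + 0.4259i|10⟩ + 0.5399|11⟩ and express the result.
(0.27 - 0.1501i)|00⟩ + (-0.27 - 0.1501i)|01⟩ + (-0.27 - 0.576i)|10⟩ + (0.27 - 0.576i)|11⟩

H⊗2 gives amp(|y⟩) = (1/2) Σ_x (−1)^(x·y) amp(|x⟩), where x·y is the number of positions in which both x and y have a 1.
|00⟩: (-0.726i + 0.4259i + 0.5399)/2 = (0.27 - 0.1501i)
|01⟩: (-0.726i + 0.4259i - 0.5399)/2 = (-0.27 - 0.1501i)
|10⟩: (-0.726i - 0.4259i - 0.5399)/2 = (-0.27 - 0.576i)
|11⟩: (-0.726i - 0.4259i + 0.5399)/2 = (0.27 - 0.576i)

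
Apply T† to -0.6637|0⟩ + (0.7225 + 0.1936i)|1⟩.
-0.6637|0⟩ + (0.6478 - 0.374i)|1⟩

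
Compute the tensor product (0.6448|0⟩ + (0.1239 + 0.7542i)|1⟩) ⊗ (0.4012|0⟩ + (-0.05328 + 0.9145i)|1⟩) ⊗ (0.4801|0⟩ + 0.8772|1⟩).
0.1242|000⟩ + 0.2269|001⟩ + (-0.01649 + 0.2831i)|010⟩ + (-0.03014 + 0.5173i)|011⟩ + (0.02387 + 0.1453i)|100⟩ + (0.0436 + 0.2654i)|101⟩ + (-0.3343 + 0.03511i)|110⟩ + (-0.6108 + 0.06414i)|111⟩

amp(|b₁b₂…⟩) = product of the factor amplitudes for bits b₁, b₂, …; only kets whose every factor amplitude is nonzero survive.
|000⟩: (0.6448)(0.4012)(0.4801) = 0.1242
|001⟩: (0.6448)(0.4012)(0.8772) = 0.2269
|010⟩: (0.6448)(-0.05328 + 0.9145i)(0.4801) = (-0.01649 + 0.2831i)
|011⟩: (0.6448)(-0.05328 + 0.9145i)(0.8772) = (-0.03014 + 0.5173i)
|100⟩: (0.1239 + 0.7542i)(0.4012)(0.4801) = (0.02387 + 0.1453i)
|101⟩: (0.1239 + 0.7542i)(0.4012)(0.8772) = (0.0436 + 0.2654i)
|110⟩: (0.1239 + 0.7542i)(-0.05328 + 0.9145i)(0.4801) = (-0.3343 + 0.03511i)
|111⟩: (0.1239 + 0.7542i)(-0.05328 + 0.9145i)(0.8772) = (-0.6108 + 0.06414i)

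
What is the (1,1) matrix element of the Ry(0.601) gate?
0.9552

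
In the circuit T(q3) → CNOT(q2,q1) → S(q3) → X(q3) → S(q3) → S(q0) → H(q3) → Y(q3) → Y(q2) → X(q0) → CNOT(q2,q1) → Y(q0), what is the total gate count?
12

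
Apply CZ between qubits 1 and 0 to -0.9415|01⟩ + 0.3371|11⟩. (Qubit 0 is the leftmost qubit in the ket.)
-0.9415|01⟩ - 0.3371|11⟩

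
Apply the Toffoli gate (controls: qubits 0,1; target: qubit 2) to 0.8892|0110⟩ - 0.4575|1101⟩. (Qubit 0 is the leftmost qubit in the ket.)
0.8892|0110⟩ - 0.4575|1111⟩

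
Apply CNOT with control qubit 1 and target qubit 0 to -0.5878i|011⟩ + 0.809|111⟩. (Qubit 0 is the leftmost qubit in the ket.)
0.809|011⟩ - 0.5878i|111⟩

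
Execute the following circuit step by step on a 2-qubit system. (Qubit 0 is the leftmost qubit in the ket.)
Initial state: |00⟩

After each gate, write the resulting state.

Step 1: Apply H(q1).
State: 1/√2|00⟩ + 1/√2|01⟩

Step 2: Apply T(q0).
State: 1/√2|00⟩ + 1/√2|01⟩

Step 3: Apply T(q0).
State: 1/√2|00⟩ + 1/√2|01⟩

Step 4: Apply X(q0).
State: 1/√2|10⟩ + 1/√2|11⟩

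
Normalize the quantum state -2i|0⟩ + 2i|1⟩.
-(1/√2)i|0⟩ + (1/√2)i|1⟩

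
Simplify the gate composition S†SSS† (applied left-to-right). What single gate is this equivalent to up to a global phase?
I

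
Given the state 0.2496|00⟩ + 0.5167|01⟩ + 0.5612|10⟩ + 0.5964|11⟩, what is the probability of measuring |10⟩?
0.3149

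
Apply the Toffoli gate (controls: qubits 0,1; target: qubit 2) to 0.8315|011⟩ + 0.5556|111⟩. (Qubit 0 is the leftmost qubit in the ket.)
0.8315|011⟩ + 0.5556|110⟩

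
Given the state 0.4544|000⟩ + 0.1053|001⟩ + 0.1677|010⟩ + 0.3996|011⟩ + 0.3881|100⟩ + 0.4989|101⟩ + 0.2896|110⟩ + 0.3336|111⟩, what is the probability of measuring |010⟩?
0.02812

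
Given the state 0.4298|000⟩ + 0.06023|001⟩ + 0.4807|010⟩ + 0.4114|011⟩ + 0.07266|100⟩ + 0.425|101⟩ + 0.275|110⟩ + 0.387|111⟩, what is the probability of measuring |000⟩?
0.1847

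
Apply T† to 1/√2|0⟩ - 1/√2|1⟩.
1/√2|0⟩ + (-1/2 + (1/2)i)|1⟩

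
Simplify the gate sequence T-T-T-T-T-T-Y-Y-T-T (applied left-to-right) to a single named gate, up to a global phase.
I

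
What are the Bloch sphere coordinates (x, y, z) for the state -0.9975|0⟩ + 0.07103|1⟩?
(-0.1417, 0, 0.99)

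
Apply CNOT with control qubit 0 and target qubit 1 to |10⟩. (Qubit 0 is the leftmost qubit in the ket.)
|11⟩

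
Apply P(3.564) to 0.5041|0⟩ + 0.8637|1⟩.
0.5041|0⟩ + (-0.7878 - 0.3541i)|1⟩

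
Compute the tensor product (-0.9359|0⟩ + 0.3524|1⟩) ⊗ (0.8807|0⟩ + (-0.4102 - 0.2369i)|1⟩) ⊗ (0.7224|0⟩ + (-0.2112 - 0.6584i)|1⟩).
-0.5954|000⟩ + (0.1741 + 0.5427i)|001⟩ + (0.2773 + 0.1602i)|010⟩ + (0.0649 - 0.2996i)|011⟩ + 0.2242|100⟩ + (-0.06555 - 0.2043i)|101⟩ + (-0.1044 - 0.06031i)|110⟩ + (-0.02444 + 0.1128i)|111⟩

amp(|b₁b₂…⟩) = product of the factor amplitudes for bits b₁, b₂, …; only kets whose every factor amplitude is nonzero survive.
|000⟩: (-0.9359)(0.8807)(0.7224) = -0.5954
|001⟩: (-0.9359)(0.8807)(-0.2112 - 0.6584i) = (0.1741 + 0.5427i)
|010⟩: (-0.9359)(-0.4102 - 0.2369i)(0.7224) = (0.2773 + 0.1602i)
|011⟩: (-0.9359)(-0.4102 - 0.2369i)(-0.2112 - 0.6584i) = (0.0649 - 0.2996i)
|100⟩: (0.3524)(0.8807)(0.7224) = 0.2242
|101⟩: (0.3524)(0.8807)(-0.2112 - 0.6584i) = (-0.06555 - 0.2043i)
|110⟩: (0.3524)(-0.4102 - 0.2369i)(0.7224) = (-0.1044 - 0.06031i)
|111⟩: (0.3524)(-0.4102 - 0.2369i)(-0.2112 - 0.6584i) = (-0.02444 + 0.1128i)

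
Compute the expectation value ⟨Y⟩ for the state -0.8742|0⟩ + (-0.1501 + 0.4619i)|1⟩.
-0.8076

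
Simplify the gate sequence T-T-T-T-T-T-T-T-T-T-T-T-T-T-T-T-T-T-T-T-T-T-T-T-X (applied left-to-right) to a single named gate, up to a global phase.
X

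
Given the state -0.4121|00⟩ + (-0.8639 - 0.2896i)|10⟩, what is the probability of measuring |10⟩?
0.8302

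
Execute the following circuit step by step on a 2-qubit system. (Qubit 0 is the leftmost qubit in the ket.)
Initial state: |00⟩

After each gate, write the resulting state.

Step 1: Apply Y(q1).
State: i|01⟩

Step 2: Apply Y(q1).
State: |00⟩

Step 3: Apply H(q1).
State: 1/√2|00⟩ + 1/√2|01⟩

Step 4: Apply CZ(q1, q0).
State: 1/√2|00⟩ + 1/√2|01⟩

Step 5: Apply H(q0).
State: 1/2|00⟩ + 1/2|01⟩ + 1/2|10⟩ + 1/2|11⟩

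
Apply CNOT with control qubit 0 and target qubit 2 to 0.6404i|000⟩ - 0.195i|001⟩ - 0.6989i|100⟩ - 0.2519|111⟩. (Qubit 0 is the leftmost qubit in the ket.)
0.6404i|000⟩ - 0.195i|001⟩ - 0.6989i|101⟩ - 0.2519|110⟩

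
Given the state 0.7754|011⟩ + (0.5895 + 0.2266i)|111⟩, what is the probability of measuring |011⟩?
0.6012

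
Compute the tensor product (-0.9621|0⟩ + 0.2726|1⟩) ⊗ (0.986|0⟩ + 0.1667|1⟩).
-0.9486|00⟩ - 0.1604|01⟩ + 0.2688|10⟩ + 0.04544|11⟩

amp(|b₁b₂…⟩) = product of the factor amplitudes for bits b₁, b₂, …; only kets whose every factor amplitude is nonzero survive.
|00⟩: (-0.9621)(0.986) = -0.9486
|01⟩: (-0.9621)(0.1667) = -0.1604
|10⟩: (0.2726)(0.986) = 0.2688
|11⟩: (0.2726)(0.1667) = 0.04544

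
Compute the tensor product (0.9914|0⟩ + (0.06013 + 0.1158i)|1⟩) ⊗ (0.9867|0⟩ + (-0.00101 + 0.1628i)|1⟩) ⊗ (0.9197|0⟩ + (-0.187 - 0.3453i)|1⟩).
0.8997|000⟩ + (-0.1829 - 0.3378i)|001⟩ + (-0.0009209 + 0.1484i)|010⟩ + (0.05592 - 0.02984i)|011⟩ + (0.05457 + 0.1051i)|100⟩ + (0.02836 - 0.04185i)|101⟩ + (-0.01739 + 0.008896i)|110⟩ + (0.006877 + 0.004722i)|111⟩

amp(|b₁b₂…⟩) = product of the factor amplitudes for bits b₁, b₂, …; only kets whose every factor amplitude is nonzero survive.
|000⟩: (0.9914)(0.9867)(0.9197) = 0.8997
|001⟩: (0.9914)(0.9867)(-0.187 - 0.3453i) = (-0.1829 - 0.3378i)
|010⟩: (0.9914)(-0.00101 + 0.1628i)(0.9197) = (-0.0009209 + 0.1484i)
|011⟩: (0.9914)(-0.00101 + 0.1628i)(-0.187 - 0.3453i) = (0.05592 - 0.02984i)
|100⟩: (0.06013 + 0.1158i)(0.9867)(0.9197) = (0.05457 + 0.1051i)
|101⟩: (0.06013 + 0.1158i)(0.9867)(-0.187 - 0.3453i) = (0.02836 - 0.04185i)
|110⟩: (0.06013 + 0.1158i)(-0.00101 + 0.1628i)(0.9197) = (-0.01739 + 0.008896i)
|111⟩: (0.06013 + 0.1158i)(-0.00101 + 0.1628i)(-0.187 - 0.3453i) = (0.006877 + 0.004722i)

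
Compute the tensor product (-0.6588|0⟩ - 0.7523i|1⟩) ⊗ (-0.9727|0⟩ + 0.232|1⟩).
0.6408|00⟩ - 0.1528|01⟩ + 0.7318i|10⟩ - 0.1745i|11⟩

amp(|b₁b₂…⟩) = product of the factor amplitudes for bits b₁, b₂, …; only kets whose every factor amplitude is nonzero survive.
|00⟩: (-0.6588)(-0.9727) = 0.6408
|01⟩: (-0.6588)(0.232) = -0.1528
|10⟩: (-0.7523i)(-0.9727) = 0.7318i
|11⟩: (-0.7523i)(0.232) = -0.1745i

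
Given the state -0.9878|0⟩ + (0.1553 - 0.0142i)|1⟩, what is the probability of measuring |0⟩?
0.9757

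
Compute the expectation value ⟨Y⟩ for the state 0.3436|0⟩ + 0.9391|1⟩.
0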